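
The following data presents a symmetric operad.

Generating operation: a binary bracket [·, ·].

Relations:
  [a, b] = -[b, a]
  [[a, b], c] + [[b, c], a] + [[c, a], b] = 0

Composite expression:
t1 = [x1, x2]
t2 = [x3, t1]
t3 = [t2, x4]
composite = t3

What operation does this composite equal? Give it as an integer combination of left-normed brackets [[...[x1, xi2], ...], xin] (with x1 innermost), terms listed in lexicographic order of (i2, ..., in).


-[[[x1, x2], x3], x4]

Antisymmetry and Jacobi reduce to x1-anchored left-normed brackets.
Composite bracket: [[x3, [x1, x2]], x4]
Each bracket splits as ab - ba, giving 8 signed words (2^3 = 8).
Words beginning with x1 determine it all:
  from x1x2x3x4, sign -1: term -[[[x1, x2], x3], x4]


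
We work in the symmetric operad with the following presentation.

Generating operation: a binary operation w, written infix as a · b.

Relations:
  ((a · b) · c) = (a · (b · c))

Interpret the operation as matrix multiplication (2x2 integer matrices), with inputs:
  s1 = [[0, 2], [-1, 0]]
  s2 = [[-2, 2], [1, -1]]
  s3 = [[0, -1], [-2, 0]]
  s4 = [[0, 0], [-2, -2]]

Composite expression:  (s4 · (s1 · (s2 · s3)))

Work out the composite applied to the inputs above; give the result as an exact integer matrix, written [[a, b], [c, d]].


[[0, 0], [-16, 8]]

(s2 · s3) = [[-4, 2], [2, -1]]
(s1 · (s2 · s3)) = [[4, -2], [4, -2]]
(s4 · (s1 · (s2 · s3))) = [[0, 0], [-16, 8]]


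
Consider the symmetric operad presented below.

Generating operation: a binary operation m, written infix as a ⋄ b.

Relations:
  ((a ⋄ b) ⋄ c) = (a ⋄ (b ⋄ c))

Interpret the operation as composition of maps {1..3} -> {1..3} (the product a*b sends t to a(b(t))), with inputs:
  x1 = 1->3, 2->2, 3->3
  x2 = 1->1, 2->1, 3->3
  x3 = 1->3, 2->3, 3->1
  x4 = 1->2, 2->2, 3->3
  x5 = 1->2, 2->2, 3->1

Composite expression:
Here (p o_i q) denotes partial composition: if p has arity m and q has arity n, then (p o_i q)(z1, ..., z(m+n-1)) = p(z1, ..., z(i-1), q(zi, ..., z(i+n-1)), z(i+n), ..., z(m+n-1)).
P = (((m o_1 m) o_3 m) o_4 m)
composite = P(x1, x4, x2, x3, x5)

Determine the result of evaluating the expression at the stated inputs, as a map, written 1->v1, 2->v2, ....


1->3, 2->3, 3->3

(x1 ⋄ x4) = 1->2, 2->2, 3->3
(x3 ⋄ x5) = 1->3, 2->3, 3->3
(x2 ⋄ (x3 ⋄ x5)) = 1->3, 2->3, 3->3
((x1 ⋄ x4) ⋄ (x2 ⋄ (x3 ⋄ x5))) = 1->3, 2->3, 3->3


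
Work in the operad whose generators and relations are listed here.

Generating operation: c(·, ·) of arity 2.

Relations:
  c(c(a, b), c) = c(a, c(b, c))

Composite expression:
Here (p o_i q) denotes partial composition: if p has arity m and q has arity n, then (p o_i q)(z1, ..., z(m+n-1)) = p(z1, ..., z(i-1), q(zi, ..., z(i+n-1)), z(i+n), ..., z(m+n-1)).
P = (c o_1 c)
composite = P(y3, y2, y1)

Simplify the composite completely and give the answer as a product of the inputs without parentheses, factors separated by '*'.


y3 * y2 * y1

Key point: c is associative — brackets drop, the y-order remains.
c(y3, y2) reduces to y3 * y2
c(c(y3, y2), y1) reduces to y3 * y2 * y1


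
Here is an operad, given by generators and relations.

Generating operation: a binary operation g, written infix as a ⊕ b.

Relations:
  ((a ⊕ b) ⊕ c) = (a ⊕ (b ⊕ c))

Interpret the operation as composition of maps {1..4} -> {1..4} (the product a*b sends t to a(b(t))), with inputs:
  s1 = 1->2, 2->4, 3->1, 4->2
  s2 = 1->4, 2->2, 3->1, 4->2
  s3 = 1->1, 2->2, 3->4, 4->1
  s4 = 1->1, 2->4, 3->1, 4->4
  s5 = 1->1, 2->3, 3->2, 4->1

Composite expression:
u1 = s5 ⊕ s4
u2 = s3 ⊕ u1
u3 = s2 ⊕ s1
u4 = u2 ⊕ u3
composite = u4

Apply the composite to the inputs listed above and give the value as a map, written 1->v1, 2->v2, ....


(s5 ⊕ s4) = 1->1, 2->1, 3->1, 4->1
(s3 ⊕ (s5 ⊕ s4)) = 1->1, 2->1, 3->1, 4->1
(s2 ⊕ s1) = 1->2, 2->2, 3->4, 4->2
((s3 ⊕ (s5 ⊕ s4)) ⊕ (s2 ⊕ s1)) = 1->1, 2->1, 3->1, 4->1

1->1, 2->1, 3->1, 4->1


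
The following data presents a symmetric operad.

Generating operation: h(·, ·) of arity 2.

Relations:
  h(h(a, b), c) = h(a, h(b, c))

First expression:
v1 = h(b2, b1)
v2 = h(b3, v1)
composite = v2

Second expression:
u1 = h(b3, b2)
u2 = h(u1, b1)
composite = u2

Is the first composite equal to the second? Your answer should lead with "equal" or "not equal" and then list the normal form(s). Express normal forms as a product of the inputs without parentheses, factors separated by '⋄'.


equal: each reduces to b3 ⋄ b2 ⋄ b1

Normal form of the first expression: b3 ⋄ b2 ⋄ b1
Normal form of the second expression: b3 ⋄ b2 ⋄ b1
One common form — equal.


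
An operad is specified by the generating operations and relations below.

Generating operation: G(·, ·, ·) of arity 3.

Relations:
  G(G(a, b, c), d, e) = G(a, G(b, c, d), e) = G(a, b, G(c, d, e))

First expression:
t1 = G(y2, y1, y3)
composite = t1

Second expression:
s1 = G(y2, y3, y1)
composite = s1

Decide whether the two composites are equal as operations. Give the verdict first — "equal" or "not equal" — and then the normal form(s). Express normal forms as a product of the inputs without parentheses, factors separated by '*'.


not equal: they reduce to y2 * y1 * y3 and y2 * y3 * y1


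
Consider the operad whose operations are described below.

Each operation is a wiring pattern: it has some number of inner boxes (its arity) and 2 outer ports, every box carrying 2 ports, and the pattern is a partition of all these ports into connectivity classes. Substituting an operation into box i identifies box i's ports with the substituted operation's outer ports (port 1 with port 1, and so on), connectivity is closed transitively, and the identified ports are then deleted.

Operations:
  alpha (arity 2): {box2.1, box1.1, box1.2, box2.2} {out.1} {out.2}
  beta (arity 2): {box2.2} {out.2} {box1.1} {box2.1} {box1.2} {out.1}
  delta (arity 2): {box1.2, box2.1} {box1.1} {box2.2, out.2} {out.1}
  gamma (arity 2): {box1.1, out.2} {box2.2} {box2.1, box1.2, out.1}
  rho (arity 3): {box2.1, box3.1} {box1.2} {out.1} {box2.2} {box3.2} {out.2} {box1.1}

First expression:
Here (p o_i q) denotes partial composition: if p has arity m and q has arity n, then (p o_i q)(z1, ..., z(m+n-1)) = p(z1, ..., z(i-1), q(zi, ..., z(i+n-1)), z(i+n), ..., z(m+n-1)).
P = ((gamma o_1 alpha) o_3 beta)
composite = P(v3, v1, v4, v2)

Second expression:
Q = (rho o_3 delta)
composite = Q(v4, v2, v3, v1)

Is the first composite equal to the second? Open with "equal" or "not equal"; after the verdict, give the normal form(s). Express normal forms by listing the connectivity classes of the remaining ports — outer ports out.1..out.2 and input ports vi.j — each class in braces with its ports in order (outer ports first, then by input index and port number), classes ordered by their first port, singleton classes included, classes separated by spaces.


not equal — first {out.1} {out.2} {v1.1, v1.2, v3.1, v3.2} {v2.1} {v2.2} {v4.1} {v4.2}, second {out.1} {out.2} {v1.1, v3.2} {v1.2} {v2.1} {v2.2} {v3.1} {v4.1} {v4.2}

The first expression reduces to {out.1} {out.2} {v1.1, v1.2, v3.1, v3.2} {v2.1} {v2.2} {v4.1} {v4.2}
The second expression reduces to {out.1} {out.2} {v1.1, v3.2} {v1.2} {v2.1} {v2.2} {v3.1} {v4.1} {v4.2}
The forms do not match — not equal.


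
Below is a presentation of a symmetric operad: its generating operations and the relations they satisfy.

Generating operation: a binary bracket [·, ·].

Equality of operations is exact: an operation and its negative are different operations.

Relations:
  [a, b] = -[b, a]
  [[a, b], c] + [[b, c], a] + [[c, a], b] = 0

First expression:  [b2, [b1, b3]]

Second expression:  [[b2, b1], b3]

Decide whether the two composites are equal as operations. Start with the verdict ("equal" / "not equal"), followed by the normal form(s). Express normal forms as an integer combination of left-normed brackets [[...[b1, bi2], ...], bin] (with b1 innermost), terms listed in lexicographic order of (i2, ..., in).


not equal: they reduce to -[[b1, b3], b2] and -[[b1, b2], b3]

The first composite normalizes to -[[b1, b3], b2]
The second composite normalizes to -[[b1, b2], b3]
Distinct normal forms: not equal.


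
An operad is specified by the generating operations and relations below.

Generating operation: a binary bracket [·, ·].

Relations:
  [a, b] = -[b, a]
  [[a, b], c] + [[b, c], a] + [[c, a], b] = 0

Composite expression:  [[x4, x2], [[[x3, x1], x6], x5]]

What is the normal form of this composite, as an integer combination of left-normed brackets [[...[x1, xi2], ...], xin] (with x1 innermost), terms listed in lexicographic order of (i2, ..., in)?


Skip Jacobi rewriting: expand, keep x1-initial words, read off terms.
Composite bracket: [[x4, x2], [[[x3, x1], x6], x5]]
Each bracket splits as ab - ba, giving 32 signed words (2^5 = 32).
Coefficients come from the x1-initial words:
  x1x3x6x5x2x4 (sign -1) contributes -[[[[[x1, x3], x6], x5], x2], x4]
  x1x3x6x5x4x2 (sign +1) contributes +[[[[[x1, x3], x6], x5], x4], x2]

-[[[[[x1, x3], x6], x5], x2], x4] + [[[[[x1, x3], x6], x5], x4], x2]


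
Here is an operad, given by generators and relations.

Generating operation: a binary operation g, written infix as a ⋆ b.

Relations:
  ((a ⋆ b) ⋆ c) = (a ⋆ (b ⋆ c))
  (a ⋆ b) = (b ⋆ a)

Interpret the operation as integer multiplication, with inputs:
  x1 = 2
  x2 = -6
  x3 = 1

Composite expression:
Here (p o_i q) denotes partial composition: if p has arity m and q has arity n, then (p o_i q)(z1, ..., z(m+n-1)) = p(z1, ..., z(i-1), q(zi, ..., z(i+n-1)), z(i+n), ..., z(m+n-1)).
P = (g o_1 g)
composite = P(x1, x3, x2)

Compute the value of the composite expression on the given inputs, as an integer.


-12

(x1 ⋆ x3) = 2
((x1 ⋆ x3) ⋆ x2) = -12


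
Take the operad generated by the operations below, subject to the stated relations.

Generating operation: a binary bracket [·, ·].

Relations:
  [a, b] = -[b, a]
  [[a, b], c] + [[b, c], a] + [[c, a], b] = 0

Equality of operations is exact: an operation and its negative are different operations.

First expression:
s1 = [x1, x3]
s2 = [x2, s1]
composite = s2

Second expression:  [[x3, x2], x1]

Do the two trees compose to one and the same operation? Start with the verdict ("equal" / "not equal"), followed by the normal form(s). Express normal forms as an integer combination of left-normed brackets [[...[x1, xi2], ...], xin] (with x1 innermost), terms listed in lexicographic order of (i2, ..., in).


not equal; the first gives -[[x1, x3], x2] and the second [[x1, x2], x3] - [[x1, x3], x2]

The first composite normalizes to -[[x1, x3], x2]
The second composite normalizes to [[x1, x2], x3] - [[x1, x3], x2]
No match — not equal.


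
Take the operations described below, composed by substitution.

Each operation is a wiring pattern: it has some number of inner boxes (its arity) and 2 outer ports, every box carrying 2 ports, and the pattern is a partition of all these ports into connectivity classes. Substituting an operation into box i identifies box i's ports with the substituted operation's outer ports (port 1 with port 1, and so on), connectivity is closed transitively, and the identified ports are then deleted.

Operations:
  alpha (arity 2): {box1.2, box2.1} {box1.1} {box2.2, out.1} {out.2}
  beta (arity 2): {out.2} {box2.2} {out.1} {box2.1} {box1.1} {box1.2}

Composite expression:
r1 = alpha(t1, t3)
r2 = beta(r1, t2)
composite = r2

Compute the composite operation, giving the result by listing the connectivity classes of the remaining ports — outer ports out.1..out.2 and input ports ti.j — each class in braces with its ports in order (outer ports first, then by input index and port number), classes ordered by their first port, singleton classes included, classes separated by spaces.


{out.1} {out.2} {t1.1} {t1.2, t3.1} {t2.1} {t2.2} {t3.2}


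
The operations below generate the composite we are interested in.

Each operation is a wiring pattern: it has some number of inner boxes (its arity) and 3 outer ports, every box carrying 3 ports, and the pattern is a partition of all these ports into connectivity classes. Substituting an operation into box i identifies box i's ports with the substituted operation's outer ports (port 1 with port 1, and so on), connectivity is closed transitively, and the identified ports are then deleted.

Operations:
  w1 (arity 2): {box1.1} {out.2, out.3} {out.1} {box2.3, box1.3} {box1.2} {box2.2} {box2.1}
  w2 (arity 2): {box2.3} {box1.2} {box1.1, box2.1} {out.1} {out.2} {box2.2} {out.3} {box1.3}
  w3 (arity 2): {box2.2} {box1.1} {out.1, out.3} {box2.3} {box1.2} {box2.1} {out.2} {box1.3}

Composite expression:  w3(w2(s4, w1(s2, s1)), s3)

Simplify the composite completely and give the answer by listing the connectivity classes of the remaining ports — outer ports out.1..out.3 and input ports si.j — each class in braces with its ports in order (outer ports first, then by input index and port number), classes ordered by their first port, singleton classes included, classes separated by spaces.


{out.1, out.3} {out.2} {s1.1} {s1.2} {s1.3, s2.3} {s2.1} {s2.2} {s3.1} {s3.2} {s3.3} {s4.1} {s4.2} {s4.3}

Substituting into w3 glues patterns; closure does the rest.
through w1, on inputs (s2, s1): {out.1} {out.2, out.3} {s1.1} {s1.2} {s1.3, s2.3} {s2.1} {s2.2} (out.j = stage outer ports)
through w2, on inputs (s4, s2, s1): {out.1} {out.2} {out.3} {s1.1} {s1.2} {s1.3, s2.3} {s2.1} {s2.2} {s4.1} {s4.2} {s4.3} (out.j = stage outer ports)
through w3, on inputs (s4, s2, s1, s3): {out.1, out.3} {out.2} {s1.1} {s1.2} {s1.3, s2.3} {s2.1} {s2.2} {s3.1} {s3.2} {s3.3} {s4.1} {s4.2} {s4.3} (out.j = stage outer ports)


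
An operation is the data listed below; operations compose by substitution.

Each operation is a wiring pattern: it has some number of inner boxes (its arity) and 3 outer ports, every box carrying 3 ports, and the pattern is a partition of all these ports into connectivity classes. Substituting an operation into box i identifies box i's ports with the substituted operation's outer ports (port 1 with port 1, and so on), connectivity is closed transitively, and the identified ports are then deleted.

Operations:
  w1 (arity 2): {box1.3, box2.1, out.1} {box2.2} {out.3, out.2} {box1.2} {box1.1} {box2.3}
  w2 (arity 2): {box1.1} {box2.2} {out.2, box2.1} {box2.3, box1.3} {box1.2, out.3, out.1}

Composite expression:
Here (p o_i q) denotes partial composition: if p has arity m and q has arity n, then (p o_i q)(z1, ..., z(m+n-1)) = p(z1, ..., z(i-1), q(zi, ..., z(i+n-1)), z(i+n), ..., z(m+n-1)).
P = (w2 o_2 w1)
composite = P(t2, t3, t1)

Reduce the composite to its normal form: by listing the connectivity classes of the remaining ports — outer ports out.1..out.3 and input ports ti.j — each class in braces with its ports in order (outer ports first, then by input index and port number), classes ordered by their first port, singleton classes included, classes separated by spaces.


{out.1, out.3, t2.2} {out.2, t1.1, t3.3} {t1.2} {t1.3} {t2.1} {t2.3} {t3.1} {t3.2}

Substituting into w2 glues patterns; closure does the rest.
w1 over (t3, t1) gives {out.1, t1.1, t3.3} {out.2, out.3} {t1.2} {t1.3} {t3.1} {t3.2}, out.j being that stage's outer ports
w2 over (t2, t3, t1) gives {out.1, out.3, t2.2} {out.2, t1.1, t3.3} {t1.2} {t1.3} {t2.1} {t2.3} {t3.1} {t3.2}, out.j being that stage's outer ports


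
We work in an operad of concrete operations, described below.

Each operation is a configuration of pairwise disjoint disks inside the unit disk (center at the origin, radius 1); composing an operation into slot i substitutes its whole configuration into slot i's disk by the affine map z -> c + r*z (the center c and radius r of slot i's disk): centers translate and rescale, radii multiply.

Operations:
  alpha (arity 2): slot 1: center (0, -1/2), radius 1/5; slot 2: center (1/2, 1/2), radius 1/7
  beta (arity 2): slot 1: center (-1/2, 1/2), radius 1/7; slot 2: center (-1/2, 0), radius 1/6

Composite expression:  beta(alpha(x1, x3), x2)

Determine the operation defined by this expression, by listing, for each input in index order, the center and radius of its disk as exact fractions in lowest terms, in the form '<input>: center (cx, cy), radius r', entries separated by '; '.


Follow each x-input down from beta: c' goes to c + r*c', radius to r*r'.
for x1, the 2-step affine chain lands on center (-1/2, 3/7), radius 1/35
for x3, the 2-step affine chain lands on center (-3/7, 4/7), radius 1/49
for x2, the 1-step affine chain lands on center (-1/2, 0), radius 1/6

x1: center (-1/2, 3/7), radius 1/35; x2: center (-1/2, 0), radius 1/6; x3: center (-3/7, 4/7), radius 1/49


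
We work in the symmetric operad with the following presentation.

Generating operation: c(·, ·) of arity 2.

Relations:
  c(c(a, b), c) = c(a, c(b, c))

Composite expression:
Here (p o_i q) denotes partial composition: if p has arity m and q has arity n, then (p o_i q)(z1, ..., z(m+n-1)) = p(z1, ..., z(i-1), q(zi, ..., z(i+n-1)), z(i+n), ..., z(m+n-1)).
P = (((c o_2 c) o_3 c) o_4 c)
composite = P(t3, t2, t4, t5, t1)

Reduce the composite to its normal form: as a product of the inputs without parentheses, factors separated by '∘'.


t3 ∘ t2 ∘ t4 ∘ t5 ∘ t1

Under associativity of c, the answer is the t's in reading order.
c(t5, t1) flattens to t5 ∘ t1
c(t4, c(t5, t1)) flattens to t4 ∘ t5 ∘ t1
c(t2, c(t4, c(t5, t1))) flattens to t2 ∘ t4 ∘ t5 ∘ t1
c(t3, c(t2, c(t4, c(t5, t1)))) flattens to t3 ∘ t2 ∘ t4 ∘ t5 ∘ t1


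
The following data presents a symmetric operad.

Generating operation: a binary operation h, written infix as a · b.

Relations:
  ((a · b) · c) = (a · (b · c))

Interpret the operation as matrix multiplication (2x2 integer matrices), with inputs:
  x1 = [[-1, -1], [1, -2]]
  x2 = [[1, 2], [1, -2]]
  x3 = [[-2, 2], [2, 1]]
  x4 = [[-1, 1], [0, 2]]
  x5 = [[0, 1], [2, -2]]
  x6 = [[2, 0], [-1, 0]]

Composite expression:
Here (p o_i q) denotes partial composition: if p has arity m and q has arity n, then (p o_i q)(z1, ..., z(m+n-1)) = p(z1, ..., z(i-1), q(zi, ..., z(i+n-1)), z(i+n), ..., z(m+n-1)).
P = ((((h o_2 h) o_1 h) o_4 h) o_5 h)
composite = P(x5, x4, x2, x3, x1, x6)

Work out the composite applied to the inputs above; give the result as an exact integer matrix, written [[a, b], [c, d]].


[[12, 0], [-40, 0]]

(x5 · x4) = [[0, 2], [-2, -2]]
(x1 · x6) = [[-1, 0], [4, 0]]
(x3 · (x1 · x6)) = [[10, 0], [2, 0]]
(x2 · (x3 · (x1 · x6))) = [[14, 0], [6, 0]]
((x5 · x4) · (x2 · (x3 · (x1 · x6)))) = [[12, 0], [-40, 0]]


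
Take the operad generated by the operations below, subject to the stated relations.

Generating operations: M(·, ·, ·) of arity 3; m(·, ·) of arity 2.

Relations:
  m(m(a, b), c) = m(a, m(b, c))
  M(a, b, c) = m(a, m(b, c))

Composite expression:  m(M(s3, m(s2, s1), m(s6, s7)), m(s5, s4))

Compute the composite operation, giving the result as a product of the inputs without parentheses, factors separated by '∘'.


s3 ∘ s2 ∘ s1 ∘ s6 ∘ s7 ∘ s5 ∘ s4

Under associativity of m, the answer is the s's in reading order.
m(s2, s1) reduces to s2 ∘ s1
m(s6, s7) reduces to s6 ∘ s7
M(s3, m(s2, s1), m(s6, s7)) reduces to s3 ∘ s2 ∘ s1 ∘ s6 ∘ s7
m(s5, s4) reduces to s5 ∘ s4
m(M(s3, m(s2, s1), m(s6, s7)), m(s5, s4)) reduces to s3 ∘ s2 ∘ s1 ∘ s6 ∘ s7 ∘ s5 ∘ s4


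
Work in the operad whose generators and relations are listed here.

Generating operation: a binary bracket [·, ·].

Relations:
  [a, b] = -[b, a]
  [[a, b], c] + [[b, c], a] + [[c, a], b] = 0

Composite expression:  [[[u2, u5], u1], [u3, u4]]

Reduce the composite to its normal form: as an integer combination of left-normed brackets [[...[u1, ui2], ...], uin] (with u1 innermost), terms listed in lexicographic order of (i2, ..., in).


Left-normed coefficients sit on the u1-initial expansion words.
Composite bracket: [[[u2, u5], u1], [u3, u4]]
Expanding via [a, b] = ab - ba: 16 signed words (2^4 = 16).
Words beginning with u1 determine it all:
  from u1u2u5u3u4, sign -1: term -[[[[u1, u2], u5], u3], u4]
  from u1u2u5u4u3, sign +1: term +[[[[u1, u2], u5], u4], u3]
  from u1u5u2u3u4, sign +1: term +[[[[u1, u5], u2], u3], u4]
  from u1u5u2u4u3, sign -1: term -[[[[u1, u5], u2], u4], u3]

-[[[[u1, u2], u5], u3], u4] + [[[[u1, u2], u5], u4], u3] + [[[[u1, u5], u2], u3], u4] - [[[[u1, u5], u2], u4], u3]


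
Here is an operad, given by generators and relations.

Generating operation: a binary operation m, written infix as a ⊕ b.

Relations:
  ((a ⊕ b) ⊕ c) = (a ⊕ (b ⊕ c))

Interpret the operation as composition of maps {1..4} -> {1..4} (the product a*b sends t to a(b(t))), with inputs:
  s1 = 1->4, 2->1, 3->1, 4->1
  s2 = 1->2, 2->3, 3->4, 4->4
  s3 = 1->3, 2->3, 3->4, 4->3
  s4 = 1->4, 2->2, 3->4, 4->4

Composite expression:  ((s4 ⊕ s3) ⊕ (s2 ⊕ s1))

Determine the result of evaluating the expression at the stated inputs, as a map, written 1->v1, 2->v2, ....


1->4, 2->4, 3->4, 4->4

(s4 ⊕ s3) = 1->4, 2->4, 3->4, 4->4
(s2 ⊕ s1) = 1->4, 2->2, 3->2, 4->2
((s4 ⊕ s3) ⊕ (s2 ⊕ s1)) = 1->4, 2->4, 3->4, 4->4


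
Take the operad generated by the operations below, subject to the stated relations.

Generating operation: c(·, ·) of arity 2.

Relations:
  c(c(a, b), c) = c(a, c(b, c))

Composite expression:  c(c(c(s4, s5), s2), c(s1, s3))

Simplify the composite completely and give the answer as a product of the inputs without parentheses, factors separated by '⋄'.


All parenthesizations of c agree; list the s-inputs left to right.
c(s4, s5) flattens to s4 ⋄ s5
c(c(s4, s5), s2) flattens to s4 ⋄ s5 ⋄ s2
c(s1, s3) flattens to s1 ⋄ s3
c(c(c(s4, s5), s2), c(s1, s3)) flattens to s4 ⋄ s5 ⋄ s2 ⋄ s1 ⋄ s3

s4 ⋄ s5 ⋄ s2 ⋄ s1 ⋄ s3


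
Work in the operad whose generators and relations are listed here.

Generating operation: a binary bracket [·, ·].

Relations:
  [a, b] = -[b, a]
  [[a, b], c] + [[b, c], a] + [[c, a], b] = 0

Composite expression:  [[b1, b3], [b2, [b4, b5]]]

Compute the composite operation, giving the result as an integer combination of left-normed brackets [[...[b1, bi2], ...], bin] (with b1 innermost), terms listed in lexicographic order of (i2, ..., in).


[[[[b1, b3], b2], b4], b5] - [[[[b1, b3], b2], b5], b4] - [[[[b1, b3], b4], b5], b2] + [[[[b1, b3], b5], b4], b2]

Antisymmetry and Jacobi reduce to b1-anchored left-normed brackets.
Composite bracket: [[b1, b3], [b2, [b4, b5]]]
Each bracket splits as ab - ba, giving 16 signed words (2^4 = 16).
Keep just the words that open with b1:
  sign of b1b3b2b4b5 is +1, so it contributes +[[[[b1, b3], b2], b4], b5]
  sign of b1b3b2b5b4 is -1, so it contributes -[[[[b1, b3], b2], b5], b4]
  sign of b1b3b4b5b2 is -1, so it contributes -[[[[b1, b3], b4], b5], b2]
  sign of b1b3b5b4b2 is +1, so it contributes +[[[[b1, b3], b5], b4], b2]


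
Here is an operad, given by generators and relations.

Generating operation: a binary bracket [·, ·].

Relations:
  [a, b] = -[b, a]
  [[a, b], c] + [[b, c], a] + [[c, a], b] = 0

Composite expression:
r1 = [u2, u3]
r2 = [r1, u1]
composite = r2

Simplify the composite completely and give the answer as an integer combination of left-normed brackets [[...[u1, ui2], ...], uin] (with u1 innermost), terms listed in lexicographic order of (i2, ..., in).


-[[u1, u2], u3] + [[u1, u3], u2]

Skip Jacobi rewriting: expand, keep u1-initial words, read off terms.
Composite bracket: [[u2, u3], u1]
Each bracket splits as ab - ba, giving 4 signed words (2^2 = 4).
The u1-initial words carry the normal form:
  word u1u2u3 has sign -1, contributing -[[u1, u2], u3]
  word u1u3u2 has sign +1, contributing +[[u1, u3], u2]


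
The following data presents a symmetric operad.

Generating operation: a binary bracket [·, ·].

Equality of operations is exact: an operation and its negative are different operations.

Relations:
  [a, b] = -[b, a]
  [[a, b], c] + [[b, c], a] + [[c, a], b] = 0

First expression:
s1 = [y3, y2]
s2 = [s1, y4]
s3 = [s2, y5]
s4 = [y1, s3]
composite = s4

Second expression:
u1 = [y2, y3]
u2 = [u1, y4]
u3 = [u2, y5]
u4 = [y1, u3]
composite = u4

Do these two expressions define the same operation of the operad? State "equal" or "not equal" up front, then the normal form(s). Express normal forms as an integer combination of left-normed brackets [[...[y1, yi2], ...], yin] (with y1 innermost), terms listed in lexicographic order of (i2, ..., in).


not equal: they reduce to -[[[[y1, y2], y3], y4], y5] + [[[[y1, y3], y2], y4], y5] + [[[[y1, y4], y2], y3], y5] - [[[[y1, y4], y3], y2], y5] + [[[[y1, y5], y2], y3], y4] - [[[[y1, y5], y3], y2], y4] - [[[[y1, y5], y4], y2], y3] + [[[[y1, y5], y4], y3], y2] and [[[[y1, y2], y3], y4], y5] - [[[[y1, y3], y2], y4], y5] - [[[[y1, y4], y2], y3], y5] + [[[[y1, y4], y3], y2], y5] - [[[[y1, y5], y2], y3], y4] + [[[[y1, y5], y3], y2], y4] + [[[[y1, y5], y4], y2], y3] - [[[[y1, y5], y4], y3], y2]

Reducing the first expression gives -[[[[y1, y2], y3], y4], y5] + [[[[y1, y3], y2], y4], y5] + [[[[y1, y4], y2], y3], y5] - [[[[y1, y4], y3], y2], y5] + [[[[y1, y5], y2], y3], y4] - [[[[y1, y5], y3], y2], y4] - [[[[y1, y5], y4], y2], y3] + [[[[y1, y5], y4], y3], y2]
Reducing the second expression gives [[[[y1, y2], y3], y4], y5] - [[[[y1, y3], y2], y4], y5] - [[[[y1, y4], y2], y3], y5] + [[[[y1, y4], y3], y2], y5] - [[[[y1, y5], y2], y3], y4] + [[[[y1, y5], y3], y2], y4] + [[[[y1, y5], y4], y2], y3] - [[[[y1, y5], y4], y3], y2]
Different reductions; not equal.


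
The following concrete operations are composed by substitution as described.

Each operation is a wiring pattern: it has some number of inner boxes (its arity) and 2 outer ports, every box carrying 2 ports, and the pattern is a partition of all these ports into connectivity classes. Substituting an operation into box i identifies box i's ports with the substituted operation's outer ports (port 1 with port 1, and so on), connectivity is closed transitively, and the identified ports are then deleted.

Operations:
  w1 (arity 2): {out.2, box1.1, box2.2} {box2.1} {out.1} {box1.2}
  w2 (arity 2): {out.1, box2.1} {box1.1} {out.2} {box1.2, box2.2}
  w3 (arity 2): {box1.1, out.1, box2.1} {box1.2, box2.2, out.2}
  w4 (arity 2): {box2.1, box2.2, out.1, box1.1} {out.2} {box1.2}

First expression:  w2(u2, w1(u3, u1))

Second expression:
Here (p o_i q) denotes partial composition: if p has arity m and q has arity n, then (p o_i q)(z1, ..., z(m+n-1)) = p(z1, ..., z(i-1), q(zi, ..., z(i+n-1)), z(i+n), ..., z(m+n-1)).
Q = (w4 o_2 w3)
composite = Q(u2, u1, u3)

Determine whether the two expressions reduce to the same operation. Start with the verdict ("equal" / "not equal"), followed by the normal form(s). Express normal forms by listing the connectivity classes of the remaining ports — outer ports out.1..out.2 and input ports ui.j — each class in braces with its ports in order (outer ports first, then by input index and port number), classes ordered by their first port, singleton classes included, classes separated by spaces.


not equal; the first gives {out.1} {out.2} {u1.1} {u1.2, u2.2, u3.1} {u2.1} {u3.2} and the second {out.1, u1.1, u1.2, u2.1, u3.1, u3.2} {out.2} {u2.2}

The first expression, normalized: {out.1} {out.2} {u1.1} {u1.2, u2.2, u3.1} {u2.1} {u3.2}
The second expression, normalized: {out.1, u1.1, u1.2, u2.1, u3.1, u3.2} {out.2} {u2.2}
Distinct normal forms: not equal.


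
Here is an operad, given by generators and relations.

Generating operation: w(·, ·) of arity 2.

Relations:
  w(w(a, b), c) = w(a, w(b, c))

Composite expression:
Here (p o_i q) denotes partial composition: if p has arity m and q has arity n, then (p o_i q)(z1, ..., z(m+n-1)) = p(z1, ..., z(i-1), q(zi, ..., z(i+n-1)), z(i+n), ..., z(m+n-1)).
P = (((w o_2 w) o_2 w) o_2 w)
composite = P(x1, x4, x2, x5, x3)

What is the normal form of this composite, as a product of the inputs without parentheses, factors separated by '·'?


x1 · x4 · x2 · x5 · x3

The w-tree's shape is irrelevant; the x-reading-order decides.
w(x4, x2) linearizes to x4 · x2
w(w(x4, x2), x5) linearizes to x4 · x2 · x5
w(w(w(x4, x2), x5), x3) linearizes to x4 · x2 · x5 · x3
w(x1, w(w(w(x4, x2), x5), x3)) linearizes to x1 · x4 · x2 · x5 · x3


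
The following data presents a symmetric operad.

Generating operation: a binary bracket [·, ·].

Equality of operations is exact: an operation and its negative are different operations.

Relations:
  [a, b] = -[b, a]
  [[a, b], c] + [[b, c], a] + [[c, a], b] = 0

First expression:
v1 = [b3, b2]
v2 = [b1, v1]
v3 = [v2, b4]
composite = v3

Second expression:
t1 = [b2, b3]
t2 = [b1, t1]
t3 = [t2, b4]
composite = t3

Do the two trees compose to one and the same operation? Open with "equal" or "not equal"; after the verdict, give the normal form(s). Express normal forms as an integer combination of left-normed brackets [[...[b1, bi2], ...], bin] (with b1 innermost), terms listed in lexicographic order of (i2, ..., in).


not equal: they reduce to -[[[b1, b2], b3], b4] + [[[b1, b3], b2], b4] and [[[b1, b2], b3], b4] - [[[b1, b3], b2], b4]

The first composite normalizes to -[[[b1, b2], b3], b4] + [[[b1, b3], b2], b4]
The second composite normalizes to [[[b1, b2], b3], b4] - [[[b1, b3], b2], b4]
The forms do not match — not equal.


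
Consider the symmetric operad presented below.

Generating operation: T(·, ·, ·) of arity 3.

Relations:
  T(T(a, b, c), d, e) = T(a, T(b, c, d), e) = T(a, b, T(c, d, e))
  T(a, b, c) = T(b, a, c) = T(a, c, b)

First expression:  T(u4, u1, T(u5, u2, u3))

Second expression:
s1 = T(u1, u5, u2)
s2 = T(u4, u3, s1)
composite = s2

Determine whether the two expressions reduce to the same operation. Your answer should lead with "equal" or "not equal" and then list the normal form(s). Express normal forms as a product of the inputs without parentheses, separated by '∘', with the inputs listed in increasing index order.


equal — both sides give u1 ∘ u2 ∘ u3 ∘ u4 ∘ u5

Reducing the first expression gives u1 ∘ u2 ∘ u3 ∘ u4 ∘ u5
Reducing the second expression gives u1 ∘ u2 ∘ u3 ∘ u4 ∘ u5
Identical normal forms: equal.


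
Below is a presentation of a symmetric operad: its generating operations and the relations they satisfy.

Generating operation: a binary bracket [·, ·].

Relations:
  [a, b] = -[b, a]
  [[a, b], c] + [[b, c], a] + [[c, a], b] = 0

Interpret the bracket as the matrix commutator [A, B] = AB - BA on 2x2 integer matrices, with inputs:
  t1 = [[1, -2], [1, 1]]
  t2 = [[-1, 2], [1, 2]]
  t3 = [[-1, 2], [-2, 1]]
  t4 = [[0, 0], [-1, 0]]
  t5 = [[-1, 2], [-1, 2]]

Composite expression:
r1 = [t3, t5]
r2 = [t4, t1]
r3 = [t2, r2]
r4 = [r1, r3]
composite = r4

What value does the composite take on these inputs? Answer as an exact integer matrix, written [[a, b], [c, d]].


[t3, t5] = [[2, 2], [4, -2]]
[t4, t1] = [[-2, 0], [0, 2]]
[t2, [t4, t1]] = [[0, 8], [-4, 0]]
[[t3, t5], [t2, [t4, t1]]] = [[-40, 32], [16, 40]]

[[-40, 32], [16, 40]]


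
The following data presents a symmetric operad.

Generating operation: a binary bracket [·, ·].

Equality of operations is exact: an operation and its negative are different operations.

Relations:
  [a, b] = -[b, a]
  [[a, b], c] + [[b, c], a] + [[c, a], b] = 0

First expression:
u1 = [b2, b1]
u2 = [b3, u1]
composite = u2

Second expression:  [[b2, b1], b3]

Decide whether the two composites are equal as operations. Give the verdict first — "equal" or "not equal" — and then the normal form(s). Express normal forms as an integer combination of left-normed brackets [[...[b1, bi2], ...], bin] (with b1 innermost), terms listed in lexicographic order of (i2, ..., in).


The first expression, normalized: [[b1, b2], b3]
The second expression, normalized: -[[b1, b2], b3]
Different reductions; not equal.

not equal; first: [[b1, b2], b3]; second: -[[b1, b2], b3]


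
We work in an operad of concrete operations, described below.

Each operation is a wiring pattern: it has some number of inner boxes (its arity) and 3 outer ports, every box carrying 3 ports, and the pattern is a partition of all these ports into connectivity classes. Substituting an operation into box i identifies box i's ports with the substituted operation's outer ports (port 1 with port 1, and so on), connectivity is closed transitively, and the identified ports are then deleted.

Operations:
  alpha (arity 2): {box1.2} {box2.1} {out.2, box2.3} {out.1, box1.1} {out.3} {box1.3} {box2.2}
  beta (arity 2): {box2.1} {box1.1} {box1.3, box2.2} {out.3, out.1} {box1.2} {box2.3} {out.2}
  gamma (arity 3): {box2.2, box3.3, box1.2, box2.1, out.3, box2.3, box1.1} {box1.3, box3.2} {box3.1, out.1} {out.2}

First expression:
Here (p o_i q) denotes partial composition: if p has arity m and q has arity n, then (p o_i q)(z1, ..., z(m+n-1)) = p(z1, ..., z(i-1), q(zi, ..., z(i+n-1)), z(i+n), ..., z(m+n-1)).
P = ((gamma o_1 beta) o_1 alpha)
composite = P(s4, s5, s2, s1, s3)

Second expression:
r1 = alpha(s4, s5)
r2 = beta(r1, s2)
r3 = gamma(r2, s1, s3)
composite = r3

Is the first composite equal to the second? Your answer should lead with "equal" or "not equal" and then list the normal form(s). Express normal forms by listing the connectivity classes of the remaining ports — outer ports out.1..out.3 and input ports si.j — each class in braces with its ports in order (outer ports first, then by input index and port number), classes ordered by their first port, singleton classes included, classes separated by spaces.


equal — both sides give {out.1, s3.1} {out.2} {out.3, s1.1, s1.2, s1.3, s3.2, s3.3} {s2.1} {s2.2} {s2.3} {s4.1} {s4.2} {s4.3} {s5.1} {s5.2} {s5.3}

The first expression, normalized: {out.1, s3.1} {out.2} {out.3, s1.1, s1.2, s1.3, s3.2, s3.3} {s2.1} {s2.2} {s2.3} {s4.1} {s4.2} {s4.3} {s5.1} {s5.2} {s5.3}
The second expression, normalized: {out.1, s3.1} {out.2} {out.3, s1.1, s1.2, s1.3, s3.2, s3.3} {s2.1} {s2.2} {s2.3} {s4.1} {s4.2} {s4.3} {s5.1} {s5.2} {s5.3}
The forms coincide; equal.


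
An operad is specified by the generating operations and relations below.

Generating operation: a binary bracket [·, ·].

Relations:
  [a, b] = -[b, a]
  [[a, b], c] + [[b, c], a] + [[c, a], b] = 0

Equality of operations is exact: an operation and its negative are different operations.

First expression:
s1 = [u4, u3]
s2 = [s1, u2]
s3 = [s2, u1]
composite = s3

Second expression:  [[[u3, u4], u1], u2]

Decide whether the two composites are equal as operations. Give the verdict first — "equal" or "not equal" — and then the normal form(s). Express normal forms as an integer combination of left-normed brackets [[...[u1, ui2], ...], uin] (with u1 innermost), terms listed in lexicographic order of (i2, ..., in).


not equal; first: -[[[u1, u2], u3], u4] + [[[u1, u2], u4], u3] + [[[u1, u3], u4], u2] - [[[u1, u4], u3], u2]; second: -[[[u1, u3], u4], u2] + [[[u1, u4], u3], u2]

The first composite normalizes to -[[[u1, u2], u3], u4] + [[[u1, u2], u4], u3] + [[[u1, u3], u4], u2] - [[[u1, u4], u3], u2]
The second composite normalizes to -[[[u1, u3], u4], u2] + [[[u1, u4], u3], u2]
They disagree, so not equal.


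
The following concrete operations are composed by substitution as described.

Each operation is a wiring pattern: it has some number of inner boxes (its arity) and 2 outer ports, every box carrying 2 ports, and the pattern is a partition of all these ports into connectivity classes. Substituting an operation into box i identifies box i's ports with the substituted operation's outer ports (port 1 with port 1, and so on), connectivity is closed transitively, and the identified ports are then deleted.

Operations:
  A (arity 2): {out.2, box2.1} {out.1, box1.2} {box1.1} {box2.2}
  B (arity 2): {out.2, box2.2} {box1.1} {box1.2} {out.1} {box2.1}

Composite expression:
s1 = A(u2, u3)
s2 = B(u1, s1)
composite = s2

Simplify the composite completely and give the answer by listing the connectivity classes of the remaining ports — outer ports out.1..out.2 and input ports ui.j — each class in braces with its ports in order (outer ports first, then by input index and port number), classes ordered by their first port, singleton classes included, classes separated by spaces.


{out.1} {out.2, u3.1} {u1.1} {u1.2} {u2.1} {u2.2} {u3.2}

Connectivity passes through glued B-boundaries; trace each wire chain.
the subtree at A composes to {out.1, u2.2} {out.2, u3.1} {u2.1} {u3.2} on (u2, u3); out.j = own outer ports
the subtree at B composes to {out.1} {out.2, u3.1} {u1.1} {u1.2} {u2.1} {u2.2} {u3.2} on (u1, u2, u3); out.j = own outer ports


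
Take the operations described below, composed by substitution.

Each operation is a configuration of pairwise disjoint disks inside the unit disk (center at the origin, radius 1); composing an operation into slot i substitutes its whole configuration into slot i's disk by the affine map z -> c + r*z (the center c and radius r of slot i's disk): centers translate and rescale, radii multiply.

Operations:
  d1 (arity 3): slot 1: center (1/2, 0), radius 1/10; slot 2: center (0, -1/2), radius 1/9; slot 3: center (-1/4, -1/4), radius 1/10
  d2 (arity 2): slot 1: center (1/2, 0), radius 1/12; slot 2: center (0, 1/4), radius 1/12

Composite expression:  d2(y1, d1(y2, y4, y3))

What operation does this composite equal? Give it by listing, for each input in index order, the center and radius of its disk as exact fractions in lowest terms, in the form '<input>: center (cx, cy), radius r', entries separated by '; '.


Affine substitution under d2: radii multiply and y-centers shift.
tracing y1 down its 1-map path: center (1/2, 0), radius 1/12
tracing y2 down its 2-map path: center (1/24, 1/4), radius 1/120
tracing y4 down its 2-map path: center (0, 5/24), radius 1/108
tracing y3 down its 2-map path: center (-1/48, 11/48), radius 1/120

y1: center (1/2, 0), radius 1/12; y2: center (1/24, 1/4), radius 1/120; y3: center (-1/48, 11/48), radius 1/120; y4: center (0, 5/24), radius 1/108


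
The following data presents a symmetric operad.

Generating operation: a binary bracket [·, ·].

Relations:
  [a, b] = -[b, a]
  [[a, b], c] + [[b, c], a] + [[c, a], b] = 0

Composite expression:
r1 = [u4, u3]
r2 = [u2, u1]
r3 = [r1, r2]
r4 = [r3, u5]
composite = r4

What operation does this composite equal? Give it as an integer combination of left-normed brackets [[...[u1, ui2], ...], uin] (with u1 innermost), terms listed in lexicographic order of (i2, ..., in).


-[[[[u1, u2], u3], u4], u5] + [[[[u1, u2], u4], u3], u5]

A multilinear Lie element is pinned by u1-initial words (u1 innermost).
Composite bracket: [[[u4, u3], [u2, u1]], u5]
The bracket unfolds into 16 signed words via [a, b] = ab - ba (2^4 = 16).
Keep just the words that open with u1:
  u1u2u3u4u5 (sign -1) contributes -[[[[u1, u2], u3], u4], u5]
  u1u2u4u3u5 (sign +1) contributes +[[[[u1, u2], u4], u3], u5]


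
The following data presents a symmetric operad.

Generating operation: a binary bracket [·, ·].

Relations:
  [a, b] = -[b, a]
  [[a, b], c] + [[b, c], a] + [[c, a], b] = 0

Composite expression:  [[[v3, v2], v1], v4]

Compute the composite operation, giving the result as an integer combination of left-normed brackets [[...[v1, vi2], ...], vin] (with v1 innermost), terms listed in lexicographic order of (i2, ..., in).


Skip Jacobi rewriting: expand, keep v1-initial words, read off terms.
Composite bracket: [[[v3, v2], v1], v4]
Full expansion: 8 signed words from ab - ba (2^3 = 8).
Collect the words opening with v1:
  the word v1v2v3v4 carries sign +1 and contributes +[[[v1, v2], v3], v4]
  the word v1v3v2v4 carries sign -1 and contributes -[[[v1, v3], v2], v4]

[[[v1, v2], v3], v4] - [[[v1, v3], v2], v4]


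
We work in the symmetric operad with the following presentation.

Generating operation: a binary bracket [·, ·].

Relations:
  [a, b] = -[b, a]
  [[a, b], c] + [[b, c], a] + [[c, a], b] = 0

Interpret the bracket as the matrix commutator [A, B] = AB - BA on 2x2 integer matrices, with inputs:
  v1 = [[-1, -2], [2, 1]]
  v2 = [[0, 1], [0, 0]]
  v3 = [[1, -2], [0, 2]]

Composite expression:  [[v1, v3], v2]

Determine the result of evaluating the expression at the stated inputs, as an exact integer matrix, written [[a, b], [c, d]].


[v1, v3] = [[4, 2], [-2, -4]]
[[v1, v3], v2] = [[2, 8], [0, -2]]

[[2, 8], [0, -2]]


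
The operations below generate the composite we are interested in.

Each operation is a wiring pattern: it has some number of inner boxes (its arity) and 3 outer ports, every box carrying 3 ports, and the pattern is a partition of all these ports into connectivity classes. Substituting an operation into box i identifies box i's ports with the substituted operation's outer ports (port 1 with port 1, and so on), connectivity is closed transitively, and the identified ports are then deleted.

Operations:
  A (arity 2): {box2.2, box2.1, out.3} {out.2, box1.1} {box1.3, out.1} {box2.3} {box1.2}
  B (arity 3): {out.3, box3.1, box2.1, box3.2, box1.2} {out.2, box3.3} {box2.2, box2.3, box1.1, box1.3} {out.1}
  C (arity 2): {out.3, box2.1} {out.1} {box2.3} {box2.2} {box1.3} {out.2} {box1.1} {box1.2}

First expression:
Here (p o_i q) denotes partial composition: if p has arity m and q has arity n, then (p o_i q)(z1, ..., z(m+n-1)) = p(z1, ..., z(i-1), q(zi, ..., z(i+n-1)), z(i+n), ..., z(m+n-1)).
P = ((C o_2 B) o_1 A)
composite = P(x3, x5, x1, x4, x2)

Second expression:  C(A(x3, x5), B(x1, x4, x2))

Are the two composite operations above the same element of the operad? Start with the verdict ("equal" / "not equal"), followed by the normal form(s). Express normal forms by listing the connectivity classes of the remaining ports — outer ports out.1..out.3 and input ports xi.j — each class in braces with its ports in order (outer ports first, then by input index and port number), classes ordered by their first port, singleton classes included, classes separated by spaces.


equal; both compose to {out.1} {out.2} {out.3} {x1.1, x1.3, x4.2, x4.3} {x1.2, x2.1, x2.2, x4.1} {x2.3} {x3.1} {x3.2} {x3.3} {x5.1, x5.2} {x5.3}

Normal form of the first expression: {out.1} {out.2} {out.3} {x1.1, x1.3, x4.2, x4.3} {x1.2, x2.1, x2.2, x4.1} {x2.3} {x3.1} {x3.2} {x3.3} {x5.1, x5.2} {x5.3}
Normal form of the second expression: {out.1} {out.2} {out.3} {x1.1, x1.3, x4.2, x4.3} {x1.2, x2.1, x2.2, x4.1} {x2.3} {x3.1} {x3.2} {x3.3} {x5.1, x5.2} {x5.3}
Same normal form: equal.
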